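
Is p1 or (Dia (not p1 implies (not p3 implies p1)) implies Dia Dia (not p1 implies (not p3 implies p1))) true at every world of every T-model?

Yes, valid

Tableau for the negation not (p1 or (Dia (not p1 implies (not p3 implies p1)) implies Dia Dia (not p1 implies (not p3 implies p1)))):
1. not (p1 or (Dia (not p1 implies (not p3 implies p1)) implies Dia Dia (not p1 implies (not p3 implies p1)))), 0
2. not p1, 0   [neg-or-rule on 1]
3. not (Dia (not p1 implies (not p3 implies p1)) implies Dia Dia (not p1 implies (not p3 implies p1))), 0   [neg-or-rule on 1]
4. Dia (not p1 implies (not p3 implies p1)), 0   [neg-implies-rule on 3]
5. not Dia Dia (not p1 implies (not p3 implies p1)), 0   [neg-implies-rule on 3]
6. not Dia (not p1 implies (not p3 implies p1)), 0   [neg-Dia-rule on 5 via 0R0]
7. not (not p1 implies (not p3 implies p1)), 0   [neg-Dia-rule on 6 via 0R0]
8. not (not p3 implies p1), 0   [neg-implies-rule on 7]
9. not p3, 0   [neg-implies-rule on 8]
10. not p1 implies (not p3 implies p1), 1   [Dia-rule on 4: fresh world 1, 0R1]
11. not Dia (not p1 implies (not p3 implies p1)), 1   [neg-Dia-rule on 5 via 0R1]
12. not (not p1 implies (not p3 implies p1)), 1   [neg-Dia-rule on 6 via 0R1]
13. not p1, 1   [neg-implies-rule on 12]
14. not (not p3 implies p1), 1   [neg-implies-rule on 12]
15. not p3, 1   [neg-implies-rule on 14]
16. not p3 implies p1, 1   [implies-rule on 10 (branches; this branch)]
17. p1, 1   [implies-rule on 16 (branches; this branch)]
Accessibility: 0R0, 0R1, 1R1
Branch closes: p1 and not p1 both at 1.
Every branch of the negation's tableau closes; the branch above is one of them.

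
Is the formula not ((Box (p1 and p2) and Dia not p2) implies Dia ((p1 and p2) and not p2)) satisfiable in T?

1. not ((Box (p1 and p2) and Dia not p2) implies Dia ((p1 and p2) and not p2)), 0
2. Box (p1 and p2) and Dia not p2, 0
3. not Dia ((p1 and p2) and not p2), 0
4. Box (p1 and p2), 0
5. Dia not p2, 0
6. not ((p1 and p2) and not p2), 0
7. p1 and p2, 0
8. p1, 0
9. p2, 0
10. not p2, 1
11. not ((p1 and p2) and not p2), 1
12. p1 and p2, 1
13. p1, 1
14. p2, 1
Accessibility: 0R0, 0R1, 1R1
Branch closes: p2 and not p2 both at 1.
Every branch closes; the branch above is one of them.

Unsatisfiable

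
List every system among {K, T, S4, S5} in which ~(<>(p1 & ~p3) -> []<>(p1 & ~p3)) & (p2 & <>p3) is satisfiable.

K, T, S4

S5-tableau for the formula:
1. ~(<>(p1 & ~p3) -> []<>(p1 & ~p3)) & (p2 & <>p3), 0
2. ~(<>(p1 & ~p3) -> []<>(p1 & ~p3)), 0
3. p2 & <>p3, 0
4. <>(p1 & ~p3), 0
5. ~[]<>(p1 & ~p3), 0
6. p2, 0
7. <>p3, 0
8. p1 & ~p3, 1
9. p1, 1
10. ~p3, 1
11. ~<>(p1 & ~p3), 2
12. ~(p1 & ~p3), 0
13. ~(p1 & ~p3), 1
14. ~(p1 & ~p3), 2
15. p3, 0
16. p3, 1
Accessibility: 0R0, 0R1, 0R2, 1R0, 1R1, 1R2, 2R0, 2R1, 2R2
Branch closes: p3 and ~p3 both at 1.
Every branch closes (one shown): unsatisfiable in S5.
S4-tableau for the formula:
1. ~(<>(p1 & ~p3) -> []<>(p1 & ~p3)) & (p2 & <>p3), 0
2. ~(<>(p1 & ~p3) -> []<>(p1 & ~p3)), 0
3. p2 & <>p3, 0
4. <>(p1 & ~p3), 0
5. ~[]<>(p1 & ~p3), 0
6. p2, 0
7. <>p3, 0
8. p1 & ~p3, 1
9. p1, 1
10. ~p3, 1
11. ~<>(p1 & ~p3), 2
12. ~(p1 & ~p3), 2
13. p3, 2
14. p3, 3
Accessibility: 0R0, 0R1, 0R2, 0R3, 1R1, 2R2, 3R3
Complete open branch: satisfiable in S4, hence also in K, T (this S4-model is also a K-model and a T-model).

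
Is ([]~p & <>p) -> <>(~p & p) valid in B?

Tableau for the negation ~(([]~p & <>p) -> <>(~p & p)):
1. ~(([]~p & <>p) -> <>(~p & p)), 0
2. []~p & <>p, 0   [~->-rule on 1]
3. ~<>(~p & p), 0   [~->-rule on 1]
4. []~p, 0   [&-rule on 2]
5. <>p, 0   [&-rule on 2]
6. ~(~p & p), 0   [~<>-rule on 3 via 0R0]
7. ~p, 0   [[]-rule on 4 via 0R0]
8. p, 1   [<>-rule on 5: fresh world 1, 0R1]
9. ~(~p & p), 1   [~<>-rule on 3 via 0R1]
10. ~p, 1   [[]-rule on 4 via 0R1]
Accessibility: 0R0, 0R1, 1R0, 1R1
Branch closes: p and ~p both at 1.
All branches of the negation close; one closing branch shown above.

Yes, valid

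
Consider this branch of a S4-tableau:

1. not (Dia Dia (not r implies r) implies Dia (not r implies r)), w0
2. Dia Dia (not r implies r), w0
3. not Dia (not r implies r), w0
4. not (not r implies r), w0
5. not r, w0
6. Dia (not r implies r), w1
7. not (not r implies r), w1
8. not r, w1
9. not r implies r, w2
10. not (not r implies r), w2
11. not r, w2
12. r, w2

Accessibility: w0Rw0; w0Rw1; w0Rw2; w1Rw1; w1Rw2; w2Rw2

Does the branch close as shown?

Both r and not r appear at w2.

Closed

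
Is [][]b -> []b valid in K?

Invalid (countermodel exists)

Tableau for the negation ~([][]b -> []b):
1. ~([][]b -> []b), u
2. [][]b, u   [~->-rule on 1]
3. ~[]b, u   [~->-rule on 1]
4. ~b, v   [~[]-rule on 3: fresh world v, uRv]
5. []b, v   [[]-rule on 2 via uRv]
Accessibility: uRv
The negation has an open branch (countermodel exists).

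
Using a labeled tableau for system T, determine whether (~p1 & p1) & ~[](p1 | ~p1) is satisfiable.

1. (~p1 & p1) & ~[](p1 | ~p1), 0
2. ~p1 & p1, 0   [&-rule on 1]
3. ~[](p1 | ~p1), 0   [&-rule on 1]
4. ~p1, 0   [&-rule on 2]
5. p1, 0   [&-rule on 2]
Accessibility: 0R0
Branch closes: p1 and ~p1 both at 0.
(One branch shown.) All branches close.

No, unsatisfiable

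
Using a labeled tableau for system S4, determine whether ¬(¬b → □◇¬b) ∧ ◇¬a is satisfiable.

1. ¬(¬b → □◇¬b) ∧ ◇¬a, w0
2. ¬(¬b → □◇¬b), w0   [∧-rule on 1]
3. ◇¬a, w0   [∧-rule on 1]
4. ¬b, w0   [¬→-rule on 2]
5. ¬□◇¬b, w0   [¬→-rule on 2]
6. ¬a, w1   [◇-rule on 3: fresh world w1, w0Rw1]
7. ¬◇¬b, w2   [¬□-rule on 5: fresh world w2, w0Rw2]
8. b, w2   [¬◇-rule on 7 via w2Rw2]
Accessibility: w0Rw0, w0Rw1, w0Rw2, w1Rw1, w2Rw2

Yes, satisfiable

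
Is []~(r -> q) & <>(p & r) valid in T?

Tableau for the negation ~([]~(r -> q) & <>(p & r)):
1. ~([]~(r -> q) & <>(p & r)), u
2. ~<>(p & r), u
3. ~(p & r), u
4. ~r, u
Accessibility: uRu
The negation has an open branch (countermodel exists).

No, not valid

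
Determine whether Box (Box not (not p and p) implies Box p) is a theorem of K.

Tableau for the negation not Box (Box not (not p and p) implies Box p):
1. not Box (Box not (not p and p) implies Box p), u
2. not (Box not (not p and p) implies Box p), v
3. Box not (not p and p), v
4. not Box p, v
5. not p, w
6. not (not p and p), w
Accessibility: uRv, vRw
The negation has an open branch (countermodel exists).

Invalid (countermodel exists)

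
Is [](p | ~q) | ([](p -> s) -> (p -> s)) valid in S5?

Tableau for the negation ~([](p | ~q) | ([](p -> s) -> (p -> s))):
1. ~([](p | ~q) | ([](p -> s) -> (p -> s))), 0
2. ~[](p | ~q), 0
3. ~([](p -> s) -> (p -> s)), 0
4. [](p -> s), 0
5. ~(p -> s), 0
6. p, 0
7. ~s, 0
8. p -> s, 0
9. s, 0
Accessibility: 0R0
Branch closes: s and ~s both at 0.
Every branch of the negation's tableau closes; the branch above is one of them.

Valid in S5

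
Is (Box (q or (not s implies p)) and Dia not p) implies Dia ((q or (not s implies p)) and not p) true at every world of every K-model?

Valid

Tableau for the negation not ((Box (q or (not s implies p)) and Dia not p) implies Dia ((q or (not s implies p)) and not p)):
1. not ((Box (q or (not s implies p)) and Dia not p) implies Dia ((q or (not s implies p)) and not p)), w0
2. Box (q or (not s implies p)) and Dia not p, w0
3. not Dia ((q or (not s implies p)) and not p), w0
4. Box (q or (not s implies p)), w0
5. Dia not p, w0
6. not p, w1
7. not ((q or (not s implies p)) and not p), w1
8. q or (not s implies p), w1
9. not (q or (not s implies p)), w1
10. not q, w1
11. not (not s implies p), w1
12. not s, w1
13. not s implies p, w1
14. p, w1
Accessibility: w0Rw1
Branch closes: p and not p both at w1.
Every branch of the negation's tableau closes; the branch above is one of them.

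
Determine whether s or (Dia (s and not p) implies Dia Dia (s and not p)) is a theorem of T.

Valid

Tableau for the negation not (s or (Dia (s and not p) implies Dia Dia (s and not p))):
1. not (s or (Dia (s and not p) implies Dia Dia (s and not p))), 0
2. not s, 0
3. not (Dia (s and not p) implies Dia Dia (s and not p)), 0
4. Dia (s and not p), 0
5. not Dia Dia (s and not p), 0
6. not Dia (s and not p), 0
7. not (s and not p), 0
8. p, 0
9. s and not p, 1
10. s, 1
11. not p, 1
12. not Dia (s and not p), 1
13. not (s and not p), 1
14. p, 1
Accessibility: 0R0, 0R1, 1R1
Branch closes: p and not p both at 1.
Every branch of the negation's tableau closes; the branch above is one of them.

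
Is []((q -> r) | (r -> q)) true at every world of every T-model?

Tableau for the negation ~[]((q -> r) | (r -> q)):
1. ~[]((q -> r) | (r -> q)), w0
2. ~((q -> r) | (r -> q)), w1
3. ~(q -> r), w1
4. ~(r -> q), w1
5. q, w1
6. ~r, w1
7. r, w1
8. ~q, w1
Accessibility: w0Rw0, w0Rw1, w1Rw1
Branch closes: r and ~r both at w1.
All branches of the negation close; one closing branch shown above.

Valid in T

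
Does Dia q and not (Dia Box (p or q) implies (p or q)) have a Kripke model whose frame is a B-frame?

1. Dia q and not (Dia Box (p or q) implies (p or q)), u
2. Dia q, u
3. not (Dia Box (p or q) implies (p or q)), u
4. Dia Box (p or q), u
5. not (p or q), u
6. not p, u
7. not q, u
8. q, v
9. Box (p or q), w
10. p or q, u
11. p or q, w
12. q, u
Accessibility: uRu, uRv, uRw, vRu, vRv, wRu, wRw
Branch closes: q and not q both at u.
All branches of the tableau close; one closing branch shown above.

No, unsatisfiable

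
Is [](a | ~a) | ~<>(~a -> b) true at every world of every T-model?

Tableau for the negation ~([](a | ~a) | ~<>(~a -> b)):
1. ~([](a | ~a) | ~<>(~a -> b)), u
2. ~[](a | ~a), u
3. <>(~a -> b), u
4. ~(a | ~a), v
5. ~a, v
6. a, v
Accessibility: uRu, uRv, vRv
Branch closes: a and ~a both at v.
All branches of the negation close; one closing branch shown above.

Valid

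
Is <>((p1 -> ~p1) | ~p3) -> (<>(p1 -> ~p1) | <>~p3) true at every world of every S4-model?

Tableau for the negation ~(<>((p1 -> ~p1) | ~p3) -> (<>(p1 -> ~p1) | <>~p3)):
1. ~(<>((p1 -> ~p1) | ~p3) -> (<>(p1 -> ~p1) | <>~p3)), w0
2. <>((p1 -> ~p1) | ~p3), w0
3. ~(<>(p1 -> ~p1) | <>~p3), w0
4. ~<>(p1 -> ~p1), w0
5. ~<>~p3, w0
6. ~(p1 -> ~p1), w0
7. p1, w0
8. p3, w0
9. (p1 -> ~p1) | ~p3, w1
10. ~(p1 -> ~p1), w1
11. p1, w1
12. p3, w1
13. p1 -> ~p1, w1
14. ~p1, w1
Accessibility: w0Rw0, w0Rw1, w1Rw1
Branch closes: p1 and ~p1 both at w1.
All branches of the negation close; one closing branch shown above.

Valid in S4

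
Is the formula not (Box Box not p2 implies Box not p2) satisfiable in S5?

Unsatisfiable (every branch closes)

1. not (Box Box not p2 implies Box not p2), w0
2. Box Box not p2, w0   [neg-implies-rule on 1]
3. not Box not p2, w0   [neg-implies-rule on 1]
4. Box not p2, w0   [Box-rule on 2 via w0Rw0]
5. not p2, w0   [Box-rule on 4 via w0Rw0]
6. p2, w1   [neg-Box-rule on 3: fresh world w1, w0Rw1]
7. Box not p2, w1   [Box-rule on 2 via w0Rw1]
8. not p2, w1   [Box-rule on 4 via w0Rw1]
Accessibility: w0Rw0, w0Rw1, w1Rw0, w1Rw1
Branch closes: p2 and not p2 both at w1.
All branches of the tableau close; one closing branch shown above.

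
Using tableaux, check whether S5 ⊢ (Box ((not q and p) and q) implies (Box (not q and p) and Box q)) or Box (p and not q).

Tableau for the negation not ((Box ((not q and p) and q) implies (Box (not q and p) and Box q)) or Box (p and not q)):
1. not ((Box ((not q and p) and q) implies (Box (not q and p) and Box q)) or Box (p and not q)), 0
2. not (Box ((not q and p) and q) implies (Box (not q and p) and Box q)), 0
3. not Box (p and not q), 0
4. Box ((not q and p) and q), 0
5. not (Box (not q and p) and Box q), 0
6. (not q and p) and q, 0
7. not q and p, 0
8. q, 0
9. not q, 0
10. p, 0
Accessibility: 0R0
Branch closes: q and not q both at 0.
Every branch of the negation's tableau closes; the branch above is one of them.

Yes, valid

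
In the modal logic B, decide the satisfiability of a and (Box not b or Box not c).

Satisfiable

1. a and (Box not b or Box not c), u
2. a, u   [and-rule on 1]
3. Box not b or Box not c, u   [and-rule on 1]
4. Box not c, u   [or-rule on 3 (branches; this branch)]
5. not c, u   [Box-rule on 4 via uRu]
Accessibility: uRu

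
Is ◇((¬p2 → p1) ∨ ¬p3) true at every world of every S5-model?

Tableau for the negation ¬◇((¬p2 → p1) ∨ ¬p3):
1. ¬◇((¬p2 → p1) ∨ ¬p3), u
2. ¬((¬p2 → p1) ∨ ¬p3), u
3. ¬(¬p2 → p1), u
4. p3, u
5. ¬p2, u
6. ¬p1, u
Accessibility: uRu
The negation has an open branch (countermodel exists).

No, not valid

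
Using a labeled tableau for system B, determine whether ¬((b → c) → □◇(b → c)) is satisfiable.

1. ¬((b → c) → □◇(b → c)), 0
2. b → c, 0   [¬→-rule on 1]
3. ¬□◇(b → c), 0   [¬→-rule on 1]
4. c, 0   [→-rule on 2 (branches; this branch)]
5. ¬◇(b → c), 1   [¬□-rule on 3: fresh world 1, 0R1]
6. ¬(b → c), 0   [¬◇-rule on 5 via 1R0]
7. b, 0   [¬→-rule on 6]
8. ¬c, 0   [¬→-rule on 6]
Accessibility: 0R0, 0R1, 1R0, 1R1
Branch closes: c and ¬c both at 0.
(One branch shown.) All branches close.

Unsatisfiable (every branch closes)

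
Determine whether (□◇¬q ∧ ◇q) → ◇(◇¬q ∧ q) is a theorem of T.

Tableau for the negation ¬((□◇¬q ∧ ◇q) → ◇(◇¬q ∧ q)):
1. ¬((□◇¬q ∧ ◇q) → ◇(◇¬q ∧ q)), w0
2. □◇¬q ∧ ◇q, w0   [¬→-rule on 1]
3. ¬◇(◇¬q ∧ q), w0   [¬→-rule on 1]
4. □◇¬q, w0   [∧-rule on 2]
5. ◇q, w0   [∧-rule on 2]
6. ¬(◇¬q ∧ q), w0   [¬◇-rule on 3 via w0Rw0]
7. ◇¬q, w0   [□-rule on 4 via w0Rw0]
8. ¬q, w0   [¬∧-rule on 6 (branches; this branch)]
9. q, w1   [◇-rule on 5: fresh world w1, w0Rw1]
10. ¬(◇¬q ∧ q), w1   [¬◇-rule on 3 via w0Rw1]
11. ◇¬q, w1   [□-rule on 4 via w0Rw1]
12. ¬◇¬q, w1   [¬∧-rule on 10 (branches; this branch)]
13. ¬q, w2   [◇-rule on 7: fresh world w2, w0Rw2]
14. ¬(◇¬q ∧ q), w2   [¬◇-rule on 3 via w0Rw2]
15. ◇¬q, w2   [□-rule on 4 via w0Rw2]
16. ¬q, w3   [◇-rule on 11: fresh world w3, w1Rw3]
17. q, w3   [¬◇-rule on 12 via w1Rw3]
Accessibility: w0Rw0, w0Rw1, w0Rw2, w1Rw1, w1Rw3, w2Rw2, w3Rw3
Branch closes: q and ¬q both at w3.
Every branch of the negation's tableau closes; the branch above is one of them.

Valid in T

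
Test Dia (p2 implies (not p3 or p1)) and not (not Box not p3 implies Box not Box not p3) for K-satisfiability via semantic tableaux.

1. Dia (p2 implies (not p3 or p1)) and not (not Box not p3 implies Box not Box not p3), u
2. Dia (p2 implies (not p3 or p1)), u
3. not (not Box not p3 implies Box not Box not p3), u
4. not Box not p3, u
5. not Box not Box not p3, u
6. p2 implies (not p3 or p1), v
7. not p3 or p1, v
8. p1, v
9. p3, w
10. Box not p3, x
Accessibility: uRv, uRw, uRx

Satisfiable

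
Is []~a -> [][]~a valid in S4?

Tableau for the negation ~([]~a -> [][]~a):
1. ~([]~a -> [][]~a), w0
2. []~a, w0   [~->-rule on 1]
3. ~[][]~a, w0   [~->-rule on 1]
4. ~a, w0   [[]-rule on 2 via w0Rw0]
5. ~[]~a, w1   [~[]-rule on 3: fresh world w1, w0Rw1]
6. ~a, w1   [[]-rule on 2 via w0Rw1]
7. a, w2   [~[]-rule on 5: fresh world w2, w1Rw2]
8. ~a, w2   [[]-rule on 2 via w0Rw2]
Accessibility: w0Rw0, w0Rw1, w0Rw2, w1Rw1, w1Rw2, w2Rw2
Branch closes: a and ~a both at w2.
Every branch of the negation's tableau closes; the branch above is one of them.

Valid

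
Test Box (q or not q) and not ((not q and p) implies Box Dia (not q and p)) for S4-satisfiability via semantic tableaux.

Satisfiable (open branch found)

1. Box (q or not q) and not ((not q and p) implies Box Dia (not q and p)), u
2. Box (q or not q), u
3. not ((not q and p) implies Box Dia (not q and p)), u
4. not q and p, u
5. not Box Dia (not q and p), u
6. not q, u
7. p, u
8. q or not q, u
9. not Dia (not q and p), v
10. q or not q, v
11. not (not q and p), v
12. not q, v
13. not p, v
Accessibility: uRu, uRv, vRv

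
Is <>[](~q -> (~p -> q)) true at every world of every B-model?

Tableau for the negation ~<>[](~q -> (~p -> q)):
1. ~<>[](~q -> (~p -> q)), w0
2. ~[](~q -> (~p -> q)), w0   [~<>-rule on 1 via w0Rw0]
3. ~(~q -> (~p -> q)), w1   [~[]-rule on 2: fresh world w1, w0Rw1]
4. ~q, w1   [~->-rule on 3]
5. ~(~p -> q), w1   [~->-rule on 3]
6. ~p, w1   [~->-rule on 5]
7. ~[](~q -> (~p -> q)), w1   [~<>-rule on 1 via w0Rw1]
8. ~(~q -> (~p -> q)), w2   [~[]-rule on 7: fresh world w2, w1Rw2]
9. ~q, w2   [~->-rule on 8]
10. ~(~p -> q), w2   [~->-rule on 8]
11. ~p, w2   [~->-rule on 10]
Accessibility: w0Rw0, w0Rw1, w1Rw0, w1Rw1, w1Rw2, w2Rw1, w2Rw2
The negation has an open branch (countermodel exists).

No, not valid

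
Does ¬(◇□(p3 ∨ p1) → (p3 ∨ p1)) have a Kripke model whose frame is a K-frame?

Satisfiable (open branch found)

1. ¬(◇□(p3 ∨ p1) → (p3 ∨ p1)), u
2. ◇□(p3 ∨ p1), u
3. ¬(p3 ∨ p1), u
4. ¬p3, u
5. ¬p1, u
6. □(p3 ∨ p1), v
Accessibility: uRv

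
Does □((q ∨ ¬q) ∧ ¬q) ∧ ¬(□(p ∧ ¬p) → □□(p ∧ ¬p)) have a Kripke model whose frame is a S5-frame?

1. □((q ∨ ¬q) ∧ ¬q) ∧ ¬(□(p ∧ ¬p) → □□(p ∧ ¬p)), 0
2. □((q ∨ ¬q) ∧ ¬q), 0
3. ¬(□(p ∧ ¬p) → □□(p ∧ ¬p)), 0
4. □(p ∧ ¬p), 0
5. ¬□□(p ∧ ¬p), 0
6. (q ∨ ¬q) ∧ ¬q, 0
7. q ∨ ¬q, 0
8. ¬q, 0
9. p ∧ ¬p, 0
10. p, 0
11. ¬p, 0
Accessibility: 0R0
Branch closes: p and ¬p both at 0.
Every branch closes; the branch above is one of them.

Unsatisfiable (every branch closes)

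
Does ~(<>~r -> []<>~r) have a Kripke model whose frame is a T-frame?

Yes, satisfiable

1. ~(<>~r -> []<>~r), u
2. <>~r, u   [~->-rule on 1]
3. ~[]<>~r, u   [~->-rule on 1]
4. ~r, v   [<>-rule on 2: fresh world v, uRv]
5. ~<>~r, w   [~[]-rule on 3: fresh world w, uRw]
6. r, w   [~<>-rule on 5 via wRw]
Accessibility: uRu, uRv, uRw, vRv, wRw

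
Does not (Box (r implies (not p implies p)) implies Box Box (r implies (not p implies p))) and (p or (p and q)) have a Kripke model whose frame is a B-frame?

Satisfiable (open branch found)

1. not (Box (r implies (not p implies p)) implies Box Box (r implies (not p implies p))) and (p or (p and q)), u
2. not (Box (r implies (not p implies p)) implies Box Box (r implies (not p implies p))), u
3. p or (p and q), u
4. Box (r implies (not p implies p)), u
5. not Box Box (r implies (not p implies p)), u
6. r implies (not p implies p), u
7. p and q, u
8. p, u
9. q, u
10. not p implies p, u
11. not Box (r implies (not p implies p)), v
12. r implies (not p implies p), v
13. not p implies p, v
14. p, v
15. not (r implies (not p implies p)), w
16. r, w
17. not (not p implies p), w
18. not p, w
Accessibility: uRu, uRv, vRu, vRv, vRw, wRv, wRw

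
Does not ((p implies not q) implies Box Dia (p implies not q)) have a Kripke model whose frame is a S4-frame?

1. not ((p implies not q) implies Box Dia (p implies not q)), w0
2. p implies not q, w0
3. not Box Dia (p implies not q), w0
4. not q, w0
5. not Dia (p implies not q), w1
6. not (p implies not q), w1
7. p, w1
8. q, w1
Accessibility: w0Rw0, w0Rw1, w1Rw1

Satisfiable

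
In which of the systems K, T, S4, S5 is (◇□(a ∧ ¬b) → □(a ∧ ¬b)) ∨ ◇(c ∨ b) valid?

S5

S5-tableau for the negation ¬((◇□(a ∧ ¬b) → □(a ∧ ¬b)) ∨ ◇(c ∨ b)):
1. ¬((◇□(a ∧ ¬b) → □(a ∧ ¬b)) ∨ ◇(c ∨ b)), 0
2. ¬(◇□(a ∧ ¬b) → □(a ∧ ¬b)), 0
3. ¬◇(c ∨ b), 0
4. ◇□(a ∧ ¬b), 0
5. ¬□(a ∧ ¬b), 0
6. ¬(c ∨ b), 0
7. ¬c, 0
8. ¬b, 0
9. □(a ∧ ¬b), 1
10. ¬(c ∨ b), 1
11. ¬c, 1
12. ¬b, 1
13. a ∧ ¬b, 0
14. a, 0
15. a ∧ ¬b, 1
16. a, 1
17. ¬(a ∧ ¬b), 2
18. ¬(c ∨ b), 2
19. ¬c, 2
20. ¬b, 2
21. a ∧ ¬b, 2
22. a, 2
23. b, 2
Accessibility: 0R0, 0R1, 0R2, 1R0, 1R1, 1R2, 2R0, 2R1, 2R2
Branch closes: b and ¬b both at 2.
Every branch closes (one shown): valid in S5.
S4-tableau for the negation ¬((◇□(a ∧ ¬b) → □(a ∧ ¬b)) ∨ ◇(c ∨ b)):
1. ¬((◇□(a ∧ ¬b) → □(a ∧ ¬b)) ∨ ◇(c ∨ b)), 0
2. ¬(◇□(a ∧ ¬b) → □(a ∧ ¬b)), 0
3. ¬◇(c ∨ b), 0
4. ◇□(a ∧ ¬b), 0
5. ¬□(a ∧ ¬b), 0
6. ¬(c ∨ b), 0
7. ¬c, 0
8. ¬b, 0
9. □(a ∧ ¬b), 1
10. ¬(c ∨ b), 1
11. ¬c, 1
12. ¬b, 1
13. a ∧ ¬b, 1
14. a, 1
15. ¬(a ∧ ¬b), 2
16. ¬(c ∨ b), 2
17. ¬c, 2
18. ¬b, 2
19. ¬a, 2
Accessibility: 0R0, 0R1, 0R2, 1R1, 2R2
Complete open branch: countermodel on an S4-frame, so not valid in S4, nor in K, T (the same frame is also a K-frame and a T-frame).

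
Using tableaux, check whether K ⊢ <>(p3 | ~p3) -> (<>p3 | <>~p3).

Tableau for the negation ~(<>(p3 | ~p3) -> (<>p3 | <>~p3)):
1. ~(<>(p3 | ~p3) -> (<>p3 | <>~p3)), 0
2. <>(p3 | ~p3), 0
3. ~(<>p3 | <>~p3), 0
4. ~<>p3, 0
5. ~<>~p3, 0
6. p3 | ~p3, 1
7. ~p3, 1
8. p3, 1
Accessibility: 0R1
Branch closes: p3 and ~p3 both at 1.
All branches of the negation close; one closing branch shown above.

Yes, valid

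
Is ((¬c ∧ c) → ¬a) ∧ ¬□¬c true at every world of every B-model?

Tableau for the negation ¬(((¬c ∧ c) → ¬a) ∧ ¬□¬c):
1. ¬(((¬c ∧ c) → ¬a) ∧ ¬□¬c), w0
2. □¬c, w0
3. ¬c, w0
Accessibility: w0Rw0
The negation has an open branch (countermodel exists).

Not valid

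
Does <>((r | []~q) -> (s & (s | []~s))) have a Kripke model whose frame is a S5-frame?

1. <>((r | []~q) -> (s & (s | []~s))), w0
2. (r | []~q) -> (s & (s | []~s)), w1
3. s & (s | []~s), w1
4. s, w1
5. s | []~s, w1
Accessibility: w0Rw0, w0Rw1, w1Rw0, w1Rw1

Satisfiable (open branch found)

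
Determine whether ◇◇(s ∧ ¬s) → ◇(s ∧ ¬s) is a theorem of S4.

Tableau for the negation ¬(◇◇(s ∧ ¬s) → ◇(s ∧ ¬s)):
1. ¬(◇◇(s ∧ ¬s) → ◇(s ∧ ¬s)), u
2. ◇◇(s ∧ ¬s), u
3. ¬◇(s ∧ ¬s), u
4. ¬(s ∧ ¬s), u
5. s, u
6. ◇(s ∧ ¬s), v
7. ¬(s ∧ ¬s), v
8. s, v
9. s ∧ ¬s, w
10. s, w
11. ¬s, w
Accessibility: uRu, uRv, uRw, vRv, vRw, wRw
Branch closes: s and ¬s both at w.
All branches of the negation close; one closing branch shown above.

Valid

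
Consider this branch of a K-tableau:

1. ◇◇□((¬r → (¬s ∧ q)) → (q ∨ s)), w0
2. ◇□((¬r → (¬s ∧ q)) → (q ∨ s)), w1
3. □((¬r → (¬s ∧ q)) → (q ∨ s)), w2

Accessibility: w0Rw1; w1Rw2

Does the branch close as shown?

Not closed

There is no literal clash: for every atom and world, at most one sign appears.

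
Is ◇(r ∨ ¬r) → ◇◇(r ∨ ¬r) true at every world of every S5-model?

Tableau for the negation ¬(◇(r ∨ ¬r) → ◇◇(r ∨ ¬r)):
1. ¬(◇(r ∨ ¬r) → ◇◇(r ∨ ¬r)), w0
2. ◇(r ∨ ¬r), w0   [¬→-rule on 1]
3. ¬◇◇(r ∨ ¬r), w0   [¬→-rule on 1]
4. ¬◇(r ∨ ¬r), w0   [¬◇-rule on 3 via w0Rw0]
5. ¬(r ∨ ¬r), w0   [¬◇-rule on 4 via w0Rw0]
6. ¬r, w0   [¬∨-rule on 5]
7. r, w0   [¬∨-rule on 5]
Accessibility: w0Rw0
Branch closes: r and ¬r both at w0.
All branches of the negation close; one closing branch shown above.

Valid in S5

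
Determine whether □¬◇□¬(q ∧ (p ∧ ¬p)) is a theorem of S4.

Invalid (countermodel exists)

Tableau for the negation ¬□¬◇□¬(q ∧ (p ∧ ¬p)):
1. ¬□¬◇□¬(q ∧ (p ∧ ¬p)), u
2. ◇□¬(q ∧ (p ∧ ¬p)), v   [¬□-rule on 1: fresh world v, uRv]
3. □¬(q ∧ (p ∧ ¬p)), w   [◇-rule on 2: fresh world w, vRw]
4. ¬(q ∧ (p ∧ ¬p)), w   [□-rule on 3 via wRw]
5. ¬(p ∧ ¬p), w   [¬∧-rule on 4 (branches; this branch)]
6. p, w   [¬∧-rule on 5 (branches; this branch)]
Accessibility: uRu, uRv, uRw, vRv, vRw, wRw
The negation has an open branch (countermodel exists).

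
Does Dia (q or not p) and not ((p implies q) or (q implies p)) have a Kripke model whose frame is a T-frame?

1. Dia (q or not p) and not ((p implies q) or (q implies p)), w0
2. Dia (q or not p), w0   [and-rule on 1]
3. not ((p implies q) or (q implies p)), w0   [and-rule on 1]
4. not (p implies q), w0   [neg-or-rule on 3]
5. not (q implies p), w0   [neg-or-rule on 3]
6. p, w0   [neg-implies-rule on 4]
7. not q, w0   [neg-implies-rule on 4]
8. q, w0   [neg-implies-rule on 5]
9. not p, w0   [neg-implies-rule on 5]
Accessibility: w0Rw0
Branch closes: q and not q both at w0.
All branches of the tableau close; one closing branch shown above.

Unsatisfiable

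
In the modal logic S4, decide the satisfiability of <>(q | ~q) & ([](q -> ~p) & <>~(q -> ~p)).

1. <>(q | ~q) & ([](q -> ~p) & <>~(q -> ~p)), w0
2. <>(q | ~q), w0
3. [](q -> ~p) & <>~(q -> ~p), w0
4. [](q -> ~p), w0
5. <>~(q -> ~p), w0
6. q -> ~p, w0
7. ~p, w0
8. q | ~q, w1
9. q -> ~p, w1
10. ~q, w1
11. ~p, w1
12. ~(q -> ~p), w2
13. q, w2
14. p, w2
15. q -> ~p, w2
16. ~p, w2
Accessibility: w0Rw0, w0Rw1, w0Rw2, w1Rw1, w2Rw2
Branch closes: p and ~p both at w2.
(One branch shown.) All branches close.

No, unsatisfiable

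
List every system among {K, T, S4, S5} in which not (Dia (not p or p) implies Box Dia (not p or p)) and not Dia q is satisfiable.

T-tableau for the formula:
1. not (Dia (not p or p) implies Box Dia (not p or p)) and not Dia q, 0
2. not (Dia (not p or p) implies Box Dia (not p or p)), 0   [and-rule on 1]
3. not Dia q, 0   [and-rule on 1]
4. Dia (not p or p), 0   [neg-implies-rule on 2]
5. not Box Dia (not p or p), 0   [neg-implies-rule on 2]
6. not q, 0   [neg-Dia-rule on 3 via 0R0]
7. not p or p, 1   [Dia-rule on 4: fresh world 1, 0R1]
8. not q, 1   [neg-Dia-rule on 3 via 0R1]
9. p, 1   [or-rule on 7 (branches; this branch)]
10. not Dia (not p or p), 2   [neg-Box-rule on 5: fresh world 2, 0R2]
11. not q, 2   [neg-Dia-rule on 3 via 0R2]
12. not (not p or p), 2   [neg-Dia-rule on 10 via 2R2]
13. p, 2   [neg-or-rule on 12]
14. not p, 2   [neg-or-rule on 12]
Accessibility: 0R0, 0R1, 0R2, 1R1, 2R2
Branch closes: p and not p both at 2.
Every branch closes (one shown): unsatisfiable in T, hence also in S4, S5 (every S4/S5-frame is a T-frame).
K-tableau for the formula:
1. not (Dia (not p or p) implies Box Dia (not p or p)) and not Dia q, 0
2. not (Dia (not p or p) implies Box Dia (not p or p)), 0   [and-rule on 1]
3. not Dia q, 0   [and-rule on 1]
4. Dia (not p or p), 0   [neg-implies-rule on 2]
5. not Box Dia (not p or p), 0   [neg-implies-rule on 2]
6. not p or p, 1   [Dia-rule on 4: fresh world 1, 0R1]
7. not q, 1   [neg-Dia-rule on 3 via 0R1]
8. p, 1   [or-rule on 6 (branches; this branch)]
9. not Dia (not p or p), 2   [neg-Box-rule on 5: fresh world 2, 0R2]
10. not q, 2   [neg-Dia-rule on 3 via 0R2]
Accessibility: 0R1, 0R2
Complete open branch: satisfiable in K.

K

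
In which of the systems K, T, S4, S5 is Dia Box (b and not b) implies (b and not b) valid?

T, S4, S5

T-tableau for the negation not (Dia Box (b and not b) implies (b and not b)):
1. not (Dia Box (b and not b) implies (b and not b)), u
2. Dia Box (b and not b), u
3. not (b and not b), u
4. b, u
5. Box (b and not b), v
6. b and not b, v
7. b, v
8. not b, v
Accessibility: uRu, uRv, vRv
Branch closes: b and not b both at v.
Every branch closes (one shown): valid in T, hence also in S4, S5 (every theorem of T is a theorem of S4 and S5).
K-tableau for the negation not (Dia Box (b and not b) implies (b and not b)):
1. not (Dia Box (b and not b) implies (b and not b)), u
2. Dia Box (b and not b), u
3. not (b and not b), u
4. b, u
5. Box (b and not b), v
Accessibility: uRv
Complete open branch: countermodel on a K-frame, so not valid in K.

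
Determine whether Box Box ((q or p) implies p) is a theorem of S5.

No, not valid

Tableau for the negation not Box Box ((q or p) implies p):
1. not Box Box ((q or p) implies p), u
2. not Box ((q or p) implies p), v
3. not ((q or p) implies p), w
4. q or p, w
5. not p, w
6. q, w
Accessibility: uRu, uRv, uRw, vRu, vRv, vRw, wRu, wRv, wRw
The negation has an open branch (countermodel exists).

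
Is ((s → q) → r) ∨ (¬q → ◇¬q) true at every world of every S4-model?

Valid

Tableau for the negation ¬(((s → q) → r) ∨ (¬q → ◇¬q)):
1. ¬(((s → q) → r) ∨ (¬q → ◇¬q)), w0
2. ¬((s → q) → r), w0   [¬∨-rule on 1]
3. ¬(¬q → ◇¬q), w0   [¬∨-rule on 1]
4. s → q, w0   [¬→-rule on 2]
5. ¬r, w0   [¬→-rule on 2]
6. ¬q, w0   [¬→-rule on 3]
7. ¬◇¬q, w0   [¬→-rule on 3]
8. q, w0   [¬◇-rule on 7 via w0Rw0]
Accessibility: w0Rw0
Branch closes: q and ¬q both at w0.
All branches of the negation close; one closing branch shown above.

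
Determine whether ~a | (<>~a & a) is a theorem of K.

No, not valid

Tableau for the negation ~(~a | (<>~a & a)):
1. ~(~a | (<>~a & a)), 0
2. a, 0
3. ~(<>~a & a), 0
4. ~<>~a, 0
The negation has an open branch (countermodel exists).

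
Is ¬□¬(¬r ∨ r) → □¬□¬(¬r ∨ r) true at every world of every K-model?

Tableau for the negation ¬(¬□¬(¬r ∨ r) → □¬□¬(¬r ∨ r)):
1. ¬(¬□¬(¬r ∨ r) → □¬□¬(¬r ∨ r)), 0
2. ¬□¬(¬r ∨ r), 0
3. ¬□¬□¬(¬r ∨ r), 0
4. ¬r ∨ r, 1
5. r, 1
6. □¬(¬r ∨ r), 2
Accessibility: 0R1, 0R2
The negation has an open branch (countermodel exists).

Not valid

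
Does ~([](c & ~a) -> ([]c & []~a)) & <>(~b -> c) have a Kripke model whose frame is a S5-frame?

1. ~([](c & ~a) -> ([]c & []~a)) & <>(~b -> c), 0
2. ~([](c & ~a) -> ([]c & []~a)), 0
3. <>(~b -> c), 0
4. [](c & ~a), 0
5. ~([]c & []~a), 0
6. c & ~a, 0
7. c, 0
8. ~a, 0
9. ~[]~a, 0
10. ~b -> c, 1
11. c & ~a, 1
12. c, 1
13. ~a, 1
14. a, 2
15. c & ~a, 2
16. c, 2
17. ~a, 2
Accessibility: 0R0, 0R1, 0R2, 1R0, 1R1, 1R2, 2R0, 2R1, 2R2
Branch closes: a and ~a both at 2.
Every branch closes; the branch above is one of them.

No, unsatisfiable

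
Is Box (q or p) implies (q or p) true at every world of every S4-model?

Valid

Tableau for the negation not (Box (q or p) implies (q or p)):
1. not (Box (q or p) implies (q or p)), u
2. Box (q or p), u
3. not (q or p), u
4. not q, u
5. not p, u
6. q or p, u
7. p, u
Accessibility: uRu
Branch closes: p and not p both at u.
All branches of the negation close; one closing branch shown above.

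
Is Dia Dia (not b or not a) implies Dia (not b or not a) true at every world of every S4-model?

Valid in S4

Tableau for the negation not (Dia Dia (not b or not a) implies Dia (not b or not a)):
1. not (Dia Dia (not b or not a) implies Dia (not b or not a)), 0
2. Dia Dia (not b or not a), 0
3. not Dia (not b or not a), 0
4. not (not b or not a), 0
5. b, 0
6. a, 0
7. Dia (not b or not a), 1
8. not (not b or not a), 1
9. b, 1
10. a, 1
11. not b or not a, 2
12. not (not b or not a), 2
13. b, 2
14. a, 2
15. not a, 2
Accessibility: 0R0, 0R1, 0R2, 1R1, 1R2, 2R2
Branch closes: a and not a both at 2.
All branches of the negation close; one closing branch shown above.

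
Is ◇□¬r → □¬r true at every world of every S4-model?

Tableau for the negation ¬(◇□¬r → □¬r):
1. ¬(◇□¬r → □¬r), 0
2. ◇□¬r, 0
3. ¬□¬r, 0
4. □¬r, 1
5. ¬r, 1
6. r, 2
Accessibility: 0R0, 0R1, 0R2, 1R1, 2R2
The negation has an open branch (countermodel exists).

Invalid (countermodel exists)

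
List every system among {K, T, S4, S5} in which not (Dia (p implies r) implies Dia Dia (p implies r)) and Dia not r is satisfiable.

T-tableau for the formula:
1. not (Dia (p implies r) implies Dia Dia (p implies r)) and Dia not r, w0
2. not (Dia (p implies r) implies Dia Dia (p implies r)), w0   [and-rule on 1]
3. Dia not r, w0   [and-rule on 1]
4. Dia (p implies r), w0   [neg-implies-rule on 2]
5. not Dia Dia (p implies r), w0   [neg-implies-rule on 2]
6. not Dia (p implies r), w0   [neg-Dia-rule on 5 via w0Rw0]
7. not (p implies r), w0   [neg-Dia-rule on 6 via w0Rw0]
8. p, w0   [neg-implies-rule on 7]
9. not r, w0   [neg-implies-rule on 7]
10. not r, w1   [Dia-rule on 3: fresh world w1, w0Rw1]
11. not Dia (p implies r), w1   [neg-Dia-rule on 5 via w0Rw1]
12. not (p implies r), w1   [neg-Dia-rule on 6 via w0Rw1]
13. p, w1   [neg-implies-rule on 12]
14. p implies r, w2   [Dia-rule on 4: fresh world w2, w0Rw2]
15. not Dia (p implies r), w2   [neg-Dia-rule on 5 via w0Rw2]
16. not (p implies r), w2   [neg-Dia-rule on 6 via w0Rw2]
17. p, w2   [neg-implies-rule on 16]
18. not r, w2   [neg-implies-rule on 16]
19. r, w2   [implies-rule on 14 (branches; this branch)]
Accessibility: w0Rw0, w0Rw1, w0Rw2, w1Rw1, w2Rw2
Branch closes: r and not r both at w2.
Every branch closes (one shown): unsatisfiable in T, hence also in S4, S5 (every S4/S5-frame is a T-frame).
K-tableau for the formula:
1. not (Dia (p implies r) implies Dia Dia (p implies r)) and Dia not r, w0
2. not (Dia (p implies r) implies Dia Dia (p implies r)), w0   [and-rule on 1]
3. Dia not r, w0   [and-rule on 1]
4. Dia (p implies r), w0   [neg-implies-rule on 2]
5. not Dia Dia (p implies r), w0   [neg-implies-rule on 2]
6. not r, w1   [Dia-rule on 3: fresh world w1, w0Rw1]
7. not Dia (p implies r), w1   [neg-Dia-rule on 5 via w0Rw1]
8. p implies r, w2   [Dia-rule on 4: fresh world w2, w0Rw2]
9. not Dia (p implies r), w2   [neg-Dia-rule on 5 via w0Rw2]
10. r, w2   [implies-rule on 8 (branches; this branch)]
Accessibility: w0Rw1, w0Rw2
Complete open branch: satisfiable in K.

K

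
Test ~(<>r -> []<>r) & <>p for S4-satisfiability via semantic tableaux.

Satisfiable (open branch found)

1. ~(<>r -> []<>r) & <>p, w0
2. ~(<>r -> []<>r), w0   [&-rule on 1]
3. <>p, w0   [&-rule on 1]
4. <>r, w0   [~->-rule on 2]
5. ~[]<>r, w0   [~->-rule on 2]
6. p, w1   [<>-rule on 3: fresh world w1, w0Rw1]
7. r, w2   [<>-rule on 4: fresh world w2, w0Rw2]
8. ~<>r, w3   [~[]-rule on 5: fresh world w3, w0Rw3]
9. ~r, w3   [~<>-rule on 8 via w3Rw3]
Accessibility: w0Rw0, w0Rw1, w0Rw2, w0Rw3, w1Rw1, w2Rw2, w3Rw3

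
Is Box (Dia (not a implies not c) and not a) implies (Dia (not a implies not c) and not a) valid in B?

Tableau for the negation not (Box (Dia (not a implies not c) and not a) implies (Dia (not a implies not c) and not a)):
1. not (Box (Dia (not a implies not c) and not a) implies (Dia (not a implies not c) and not a)), w0
2. Box (Dia (not a implies not c) and not a), w0
3. not (Dia (not a implies not c) and not a), w0
4. Dia (not a implies not c) and not a, w0
5. Dia (not a implies not c), w0
6. not a, w0
7. not Dia (not a implies not c), w0
8. not (not a implies not c), w0
9. c, w0
10. not a implies not c, w1
11. Dia (not a implies not c) and not a, w1
12. Dia (not a implies not c), w1
13. not a, w1
14. not (not a implies not c), w1
15. c, w1
16. not c, w1
Accessibility: w0Rw0, w0Rw1, w1Rw0, w1Rw1
Branch closes: c and not c both at w1.
Every branch of the negation's tableau closes; the branch above is one of them.

Valid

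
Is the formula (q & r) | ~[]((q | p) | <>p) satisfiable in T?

Satisfiable (open branch found)

1. (q & r) | ~[]((q | p) | <>p), w0
2. ~[]((q | p) | <>p), w0
3. ~((q | p) | <>p), w1
4. ~(q | p), w1
5. ~<>p, w1
6. ~q, w1
7. ~p, w1
Accessibility: w0Rw0, w0Rw1, w1Rw1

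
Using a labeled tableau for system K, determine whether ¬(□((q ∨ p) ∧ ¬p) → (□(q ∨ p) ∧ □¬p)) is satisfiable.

No, unsatisfiable

1. ¬(□((q ∨ p) ∧ ¬p) → (□(q ∨ p) ∧ □¬p)), w0
2. □((q ∨ p) ∧ ¬p), w0
3. ¬(□(q ∨ p) ∧ □¬p), w0
4. ¬□(q ∨ p), w0
5. ¬(q ∨ p), w1
6. ¬q, w1
7. ¬p, w1
8. (q ∨ p) ∧ ¬p, w1
9. q ∨ p, w1
10. p, w1
Accessibility: w0Rw1
Branch closes: p and ¬p both at w1.
Every branch closes; the branch above is one of them.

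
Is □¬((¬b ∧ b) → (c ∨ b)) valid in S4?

Not valid

Tableau for the negation ¬□¬((¬b ∧ b) → (c ∨ b)):
1. ¬□¬((¬b ∧ b) → (c ∨ b)), 0
2. (¬b ∧ b) → (c ∨ b), 1
3. c ∨ b, 1
4. b, 1
Accessibility: 0R0, 0R1, 1R1
The negation has an open branch (countermodel exists).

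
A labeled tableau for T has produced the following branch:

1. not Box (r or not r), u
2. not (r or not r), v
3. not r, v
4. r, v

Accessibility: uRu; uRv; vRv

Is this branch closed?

Both r and not r appear at v.

Yes, closed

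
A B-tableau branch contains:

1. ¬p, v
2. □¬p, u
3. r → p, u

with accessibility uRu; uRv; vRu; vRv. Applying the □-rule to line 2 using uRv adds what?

¬p, v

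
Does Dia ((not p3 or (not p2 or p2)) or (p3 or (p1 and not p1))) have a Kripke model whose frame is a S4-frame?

1. Dia ((not p3 or (not p2 or p2)) or (p3 or (p1 and not p1))), w0
2. (not p3 or (not p2 or p2)) or (p3 or (p1 and not p1)), w1   [Dia-rule on 1: fresh world w1, w0Rw1]
3. p3 or (p1 and not p1), w1   [or-rule on 2 (branches; this branch)]
4. p3, w1   [or-rule on 3 (branches; this branch)]
Accessibility: w0Rw0, w0Rw1, w1Rw1

Satisfiable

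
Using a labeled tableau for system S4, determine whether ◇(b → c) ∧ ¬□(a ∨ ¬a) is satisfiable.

1. ◇(b → c) ∧ ¬□(a ∨ ¬a), u
2. ◇(b → c), u   [∧-rule on 1]
3. ¬□(a ∨ ¬a), u   [∧-rule on 1]
4. b → c, v   [◇-rule on 2: fresh world v, uRv]
5. c, v   [→-rule on 4 (branches; this branch)]
6. ¬(a ∨ ¬a), w   [¬□-rule on 3: fresh world w, uRw]
7. ¬a, w   [¬∨-rule on 6]
8. a, w   [¬∨-rule on 6]
Accessibility: uRu, uRv, uRw, vRv, wRw
Branch closes: a and ¬a both at w.
All branches of the tableau close; one closing branch shown above.

Unsatisfiable (every branch closes)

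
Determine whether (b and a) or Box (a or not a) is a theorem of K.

Tableau for the negation not ((b and a) or Box (a or not a)):
1. not ((b and a) or Box (a or not a)), 0
2. not (b and a), 0
3. not Box (a or not a), 0
4. not a, 0
5. not (a or not a), 1
6. not a, 1
7. a, 1
Accessibility: 0R1
Branch closes: a and not a both at 1.
All branches of the negation close; one closing branch shown above.

Yes, valid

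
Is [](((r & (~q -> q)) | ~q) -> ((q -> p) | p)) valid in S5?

Tableau for the negation ~[](((r & (~q -> q)) | ~q) -> ((q -> p) | p)):
1. ~[](((r & (~q -> q)) | ~q) -> ((q -> p) | p)), 0
2. ~(((r & (~q -> q)) | ~q) -> ((q -> p) | p)), 1
3. (r & (~q -> q)) | ~q, 1
4. ~((q -> p) | p), 1
5. ~(q -> p), 1
6. ~p, 1
7. q, 1
8. r & (~q -> q), 1
9. r, 1
10. ~q -> q, 1
Accessibility: 0R0, 0R1, 1R0, 1R1
The negation has an open branch (countermodel exists).

Not valid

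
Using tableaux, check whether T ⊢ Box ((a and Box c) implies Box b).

Invalid (countermodel exists)

Tableau for the negation not Box ((a and Box c) implies Box b):
1. not Box ((a and Box c) implies Box b), w0
2. not ((a and Box c) implies Box b), w1
3. a and Box c, w1
4. not Box b, w1
5. a, w1
6. Box c, w1
7. c, w1
8. not b, w2
9. c, w2
Accessibility: w0Rw0, w0Rw1, w1Rw1, w1Rw2, w2Rw2
The negation has an open branch (countermodel exists).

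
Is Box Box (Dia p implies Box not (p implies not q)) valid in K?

Invalid (countermodel exists)

Tableau for the negation not Box Box (Dia p implies Box not (p implies not q)):
1. not Box Box (Dia p implies Box not (p implies not q)), w0
2. not Box (Dia p implies Box not (p implies not q)), w1
3. not (Dia p implies Box not (p implies not q)), w2
4. Dia p, w2
5. not Box not (p implies not q), w2
6. p, w3
7. p implies not q, w4
8. not q, w4
Accessibility: w0Rw1, w1Rw2, w2Rw3, w2Rw4
The negation has an open branch (countermodel exists).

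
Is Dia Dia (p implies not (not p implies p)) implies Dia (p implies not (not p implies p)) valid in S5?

Tableau for the negation not (Dia Dia (p implies not (not p implies p)) implies Dia (p implies not (not p implies p))):
1. not (Dia Dia (p implies not (not p implies p)) implies Dia (p implies not (not p implies p))), u
2. Dia Dia (p implies not (not p implies p)), u   [neg-implies-rule on 1]
3. not Dia (p implies not (not p implies p)), u   [neg-implies-rule on 1]
4. not (p implies not (not p implies p)), u   [neg-Dia-rule on 3 via uRu]
5. p, u   [neg-implies-rule on 4]
6. not p implies p, u   [neg-implies-rule on 4]
7. Dia (p implies not (not p implies p)), v   [Dia-rule on 2: fresh world v, uRv]
8. not (p implies not (not p implies p)), v   [neg-Dia-rule on 3 via uRv]
9. p, v   [neg-implies-rule on 8]
10. not p implies p, v   [neg-implies-rule on 8]
11. p implies not (not p implies p), w   [Dia-rule on 7: fresh world w, vRw]
12. not (p implies not (not p implies p)), w   [neg-Dia-rule on 3 via uRw]
13. p, w   [neg-implies-rule on 12]
14. not p implies p, w   [neg-implies-rule on 12]
15. not (not p implies p), w   [implies-rule on 11 (branches; this branch)]
16. not p, w   [neg-implies-rule on 15]
Accessibility: uRu, uRv, uRw, vRu, vRv, vRw, wRu, wRv, wRw
Branch closes: p and not p both at w.
All branches of the negation close; one closing branch shown above.

Valid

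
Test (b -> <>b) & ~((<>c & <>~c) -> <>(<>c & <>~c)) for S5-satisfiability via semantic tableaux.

1. (b -> <>b) & ~((<>c & <>~c) -> <>(<>c & <>~c)), w0
2. b -> <>b, w0   [&-rule on 1]
3. ~((<>c & <>~c) -> <>(<>c & <>~c)), w0   [&-rule on 1]
4. <>c & <>~c, w0   [~->-rule on 3]
5. ~<>(<>c & <>~c), w0   [~->-rule on 3]
6. <>c, w0   [&-rule on 4]
7. <>~c, w0   [&-rule on 4]
8. ~(<>c & <>~c), w0   [~<>-rule on 5 via w0Rw0]
9. <>b, w0   [->-rule on 2 (branches; this branch)]
10. ~<>~c, w0   [~&-rule on 8 (branches; this branch)]
11. c, w0   [~<>-rule on 10 via w0Rw0]
12. c, w1   [<>-rule on 6: fresh world w1, w0Rw1]
13. ~(<>c & <>~c), w1   [~<>-rule on 5 via w0Rw1]
14. ~<>~c, w1   [~&-rule on 13 (branches; this branch)]
15. ~c, w2   [<>-rule on 7: fresh world w2, w0Rw2]
16. ~(<>c & <>~c), w2   [~<>-rule on 5 via w0Rw2]
17. c, w2   [~<>-rule on 10 via w0Rw2]
Accessibility: w0Rw0, w0Rw1, w0Rw2, w1Rw0, w1Rw1, w1Rw2, w2Rw0, w2Rw1, w2Rw2
Branch closes: c and ~c both at w2.
(One branch shown.) All branches close.

No, unsatisfiable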